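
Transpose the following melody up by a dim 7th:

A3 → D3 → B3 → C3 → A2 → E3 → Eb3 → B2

A3 becomes Gb4
D3 becomes Cb4
B3 becomes Ab4
C3 becomes Bbb3
A2 becomes Gb3
E3 becomes Db4
Eb3 becomes Dbb4
B2 becomes Ab3

Gb4 Cb4 Ab4 Bbb3 Gb3 Db4 Dbb4 Ab3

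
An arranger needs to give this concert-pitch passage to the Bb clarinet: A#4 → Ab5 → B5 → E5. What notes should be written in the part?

B#4 Bb5 C#6 F#5

Written C4 sounds as Bb3 on the Bb clarinet, so concert pitches are written a major second up.
A#4 -> B#4
Ab5 -> Bb5
B5 -> C#6
E5 -> F#5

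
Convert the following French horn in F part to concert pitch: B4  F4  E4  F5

E4 Bb3 A3 Bb4

Written C4 on the French horn in F sounds as F3, a perfect fifth lower; apply that shift to every note.
B4 to E4
F4 to Bb3
E4 to A3
F5 to Bb4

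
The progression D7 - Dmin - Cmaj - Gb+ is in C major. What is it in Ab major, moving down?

C major down to Ab major is a major third; each chord root moves by that interval while the quality stays the same.
D7: root D down a major third → Bb, giving Bb7.
Dmin: root D down a major third → Bb, giving Bbmin.
Cmaj: root C down a major third → Ab, giving Abmaj.
Gb+: root Gb down a major third → Ebb, giving Ebb+.

Bb7 Bbmin Abmaj Ebb+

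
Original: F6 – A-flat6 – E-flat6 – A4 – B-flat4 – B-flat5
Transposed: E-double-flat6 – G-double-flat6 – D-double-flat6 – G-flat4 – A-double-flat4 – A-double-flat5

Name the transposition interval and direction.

Take the first pair: F6 → Ebb6. F to E spans 2 letter names, so the interval is some kind of second.
Ebb6 to F6 is 3 semitones, which makes it an augmented second; the second version is lower, so the direction is down.
Checking another pair — Bb5 → Abb5 — gives the same interval.

down an augmented second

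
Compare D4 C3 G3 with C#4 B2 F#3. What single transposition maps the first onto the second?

From D4 to C#4 is 2 letter names — a second of some quality.
C#4 to D4 is 1 semitone, which makes it a minor second; the second version is lower, so the direction is down.
Checking another pair — G3 → F#3 — gives the same interval.

down a minor second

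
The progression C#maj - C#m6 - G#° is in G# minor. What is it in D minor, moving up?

G# minor up to D minor is a diminished fifth; each chord root moves by that interval while the quality stays the same.
C#maj: root C# up a diminished fifth → G, giving Gmaj.
C#m6: root C# up a diminished fifth → G, giving Gm6.
G#°: root G# up a diminished fifth → D, giving D°.

Gmaj Gm6 D°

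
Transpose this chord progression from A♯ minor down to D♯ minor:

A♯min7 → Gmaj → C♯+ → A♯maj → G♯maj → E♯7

A♯ minor down to D♯ minor is a perfect fifth; each chord root moves by that interval while the quality stays the same.
A♯min7: root A♯ down a perfect fifth → D#, giving D#min7.
Gmaj: root G down a perfect fifth → C, giving Cmaj.
C♯+: root C♯ down a perfect fifth → F#, giving F#+.
A♯maj: root A♯ down a perfect fifth → D#, giving D#maj.
G♯maj: root G♯ down a perfect fifth → C#, giving C#maj.
E♯7: root E♯ down a perfect fifth → A#, giving A#7.

D#min7 Cmaj F#+ D#maj C#maj A#7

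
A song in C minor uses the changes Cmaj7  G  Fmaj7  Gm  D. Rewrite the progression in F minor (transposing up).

Fmaj7 C Bbmaj7 Cm G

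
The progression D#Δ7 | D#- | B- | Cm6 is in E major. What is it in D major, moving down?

C#Δ7 C#- A- Bbm6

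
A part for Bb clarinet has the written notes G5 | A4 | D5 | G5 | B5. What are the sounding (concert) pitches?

Written C4 on the Bb clarinet sounds as Bb3, a major second lower; apply that shift to every note.
G5 gives F5
A4 gives G4
D5 gives C5
G5 gives F5
B5 gives A5

F5 G4 C5 F5 A5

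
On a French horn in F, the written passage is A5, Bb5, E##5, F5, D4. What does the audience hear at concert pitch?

D5 Eb5 A##4 Bb4 G3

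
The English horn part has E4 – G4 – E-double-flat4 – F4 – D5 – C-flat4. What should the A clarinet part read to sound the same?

C4 Eb4 Cbb4 Db4 Bb4 Abb3

First find concert pitch: the English horn sounds a perfect fifth below written, so E4 G4 E-double-flat4 F4 D5 C-flat4 sounds A3 C4 Abb3 Bb3 G4 Fb3.
Then write for A clarinet: it sounds a minor third below written, so the part must be a minor third above concert.
A3 → C4
C4 → Eb4
Abb3 → Cbb4
Bb3 → Db4
G4 → Bb4
Fb3 → Abb3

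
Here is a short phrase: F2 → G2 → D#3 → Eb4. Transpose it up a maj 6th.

D3 E3 B#3 C5

A major sixth up from F2 gives D3.
G2: a sixth up reaches E, and 9 semitones makes it E3.
A major sixth up from D#3 gives B#3.
Eb4: a sixth up reaches C, and 9 semitones makes it C5.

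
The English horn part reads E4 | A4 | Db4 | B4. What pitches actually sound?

A3 D4 Gb3 E4

The English horn sounds a perfect fifth below written, so transpose each written note down a perfect fifth.
E4 becomes A3
A4 becomes D4
Db4 becomes Gb3
B4 becomes E4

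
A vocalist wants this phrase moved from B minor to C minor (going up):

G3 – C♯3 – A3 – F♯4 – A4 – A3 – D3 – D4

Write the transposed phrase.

B minor to C minor up is a minor second, so every note moves up by that interval.
G3 to Ab3
C#3 to D3
A3 to Bb3
F#4 to G4
A4 to Bb4
A3 to Bb3
D3 to Eb3
D4 to Eb4

Ab3 D3 Bb3 G4 Bb4 Bb3 Eb3 Eb4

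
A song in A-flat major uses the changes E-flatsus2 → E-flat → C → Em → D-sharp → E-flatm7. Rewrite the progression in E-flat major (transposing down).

A-flat major down to E-flat major is a perfect fourth; each chord root moves by that interval while the quality stays the same.
E-flatsus2: root E-flat down a perfect fourth → Bb, giving Bbsus2.
E-flat: root E-flat down a perfect fourth → Bb, giving Bb.
C: root C down a perfect fourth → G, giving G.
Em: root E down a perfect fourth → B, giving Bm.
D-sharp: root D-sharp down a perfect fourth → A#, giving A#.
E-flatm7: root E-flat down a perfect fourth → Bb, giving Bbm7.

Bbsus2 Bb G Bm A# Bbm7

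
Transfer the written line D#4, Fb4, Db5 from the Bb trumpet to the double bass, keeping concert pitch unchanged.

First find concert pitch: the Bb trumpet sounds a major second below written, so D#4 Fb4 Db5 sounds C#4 Ebb4 Cb5.
Then write for double bass: it sounds a perfect octave below written, so the part must be a perfect octave above concert.
C#4 → C#5
Ebb4 → Ebb5
Cb5 → Cb6

C#5 Ebb5 Cb6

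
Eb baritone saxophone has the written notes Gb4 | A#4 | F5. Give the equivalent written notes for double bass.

First find concert pitch: the Eb baritone saxophone sounds a major thirteenth below written, so Gb4 A#4 F5 sounds Bbb2 C#3 Ab3.
Then write for double bass: it sounds a perfect octave below written, so the part must be a perfect octave above concert.
Bbb2 → Bbb3
C#3 → C#4
Ab3 → Ab4

Bbb3 C#4 Ab4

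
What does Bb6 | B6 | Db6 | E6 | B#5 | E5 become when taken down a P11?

F5 F#5 Ab4 B4 F##4 B3

A perfect eleventh down from Bb6 gives F5.
A perfect eleventh down from B6 gives F#5.
Db6: an eleventh down reaches A, and 17 semitones makes it Ab4.
A perfect eleventh down from E6 gives B4.
A perfect eleventh down from B#5 gives F##4.
E5 down a perfect eleventh is B3.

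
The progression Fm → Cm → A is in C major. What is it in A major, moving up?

C major up to A major is a major sixth; each chord root moves by that interval while the quality stays the same.
Fm: root F up a major sixth → D, giving Dm.
Cm: root C up a major sixth → A, giving Am.
A: root A up a major sixth → F#, giving F#.

Dm Am F#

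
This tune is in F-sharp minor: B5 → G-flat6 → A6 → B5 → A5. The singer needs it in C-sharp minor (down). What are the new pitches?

From F-sharp down to C-sharp is a perfect fourth; apply that to each pitch.
B5 gives F#5
Gb6 gives Db6
A6 gives E6
B5 gives F#5
A5 gives E5

F#5 Db6 E6 F#5 E5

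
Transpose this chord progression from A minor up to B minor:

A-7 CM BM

A minor up to B minor is a major second; each chord root moves by that interval while the quality stays the same.
A-7: root A up a major second → B, giving B-7.
CM: root C up a major second → D, giving DM.
BM: root B up a major second → C#, giving C#M.

B-7 DM C#M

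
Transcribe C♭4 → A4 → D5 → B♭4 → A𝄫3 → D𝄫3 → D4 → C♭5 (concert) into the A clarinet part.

Ebb4 C5 F5 Db5 Cbb4 Fbb3 F4 Ebb5

The A clarinet sounds a minor third below written, so the written part must be a minor third above concert — transpose each note up.
Cb4 -> Ebb4
A4 -> C5
D5 -> F5
Bb4 -> Db5
Abb3 -> Cbb4
Dbb3 -> Fbb3
D4 -> F4
Cb5 -> Ebb5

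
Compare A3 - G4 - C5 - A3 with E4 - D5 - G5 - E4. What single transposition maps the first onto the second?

up a perfect fifth

Take the first pair: A3 → E4. A to E spans 5 letter names, so the interval is some kind of fifth.
A3 to E4 is 7 semitones, which makes it a perfect fifth; the second version is higher, so the direction is up.
Checking another pair — A3 → E4 — gives the same interval.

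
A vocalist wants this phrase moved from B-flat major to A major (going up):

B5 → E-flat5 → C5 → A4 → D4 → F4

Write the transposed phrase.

From B-flat up to A is a major seventh; apply that to each pitch.
B5 -> A#6
Eb5 -> D6
C5 -> B5
A4 -> G#5
D4 -> C#5
F4 -> E5

A#6 D6 B5 G#5 C#5 E5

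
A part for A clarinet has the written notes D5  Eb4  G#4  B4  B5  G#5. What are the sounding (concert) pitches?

B4 C4 E#4 G#4 G#5 E#5

Written C4 on the A clarinet sounds as A3, a minor third lower; apply that shift to every note.
D5 becomes B4
Eb4 becomes C4
G#4 becomes E#4
B4 becomes G#4
B5 becomes G#5
G#5 becomes E#5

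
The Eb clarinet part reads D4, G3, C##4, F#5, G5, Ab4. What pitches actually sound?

F4 Bb3 E#4 A5 Bb5 Cb5

Written C4 on the Eb clarinet sounds as Eb4, a minor third higher; apply that shift to every note.
D4 → F4
G3 → Bb3
C##4 → E#4
F#5 → A5
G5 → Bb5
Ab4 → Cb5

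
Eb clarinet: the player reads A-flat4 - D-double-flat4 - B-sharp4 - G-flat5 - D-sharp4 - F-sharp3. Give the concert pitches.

Cb5 Fbb4 D#5 Bbb5 F#4 A3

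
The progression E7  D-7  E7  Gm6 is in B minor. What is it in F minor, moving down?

B minor down to F minor is an augmented fourth; each chord root moves by that interval while the quality stays the same.
E7: root E down an augmented fourth → Bb, giving Bb7.
D-7: root D down an augmented fourth → Ab, giving Ab-7.
E7: root E down an augmented fourth → Bb, giving Bb7.
Gm6: root G down an augmented fourth → Db, giving Dbm6.

Bb7 Ab-7 Bb7 Dbm6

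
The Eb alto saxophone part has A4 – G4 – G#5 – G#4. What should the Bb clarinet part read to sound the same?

D4 C4 C#5 C#4

First find concert pitch: the Eb alto saxophone sounds a major sixth below written, so A4 G4 G#5 G#4 sounds C4 Bb3 B4 B3.
Then write for Bb clarinet: it sounds a major second below written, so the part must be a major second above concert.
C4 → D4
Bb3 → C4
B4 → C#5
B3 → C#4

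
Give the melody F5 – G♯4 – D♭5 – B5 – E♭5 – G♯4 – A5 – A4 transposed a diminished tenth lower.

F5 down a diminished tenth is D#4.
G#4: a tenth down reaches E, and 14 semitones makes it E##3.
Db5 down a diminished tenth is B3.
B5 down a diminished tenth is G##4.
Eb5: a tenth down reaches C, and 14 semitones makes it C#4.
A diminished tenth down from G#4 gives E##3.
A5 down a diminished tenth is F##4.
A diminished tenth down from A4 gives F##3.

D#4 E##3 B3 G##4 C#4 E##3 F##4 F##3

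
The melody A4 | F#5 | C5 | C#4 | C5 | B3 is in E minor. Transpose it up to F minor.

From E up to F is a minor second; apply that to each pitch.
A4 gives Bb4
F#5 gives G5
C5 gives Db5
C#4 gives D4
C5 gives Db5
B3 gives C4

Bb4 G5 Db5 D4 Db5 C4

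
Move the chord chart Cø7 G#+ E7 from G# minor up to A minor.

Dbø7 A+ F7

G# minor up to A minor is a minor second; each chord root moves by that interval while the quality stays the same.
Cø7: root C up a minor second → Db, giving Dbø7.
G#+: root G# up a minor second → A, giving A+.
E7: root E up a minor second → F, giving F7.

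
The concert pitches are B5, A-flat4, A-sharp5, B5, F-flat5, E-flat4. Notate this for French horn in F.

Written C4 sounds as F3 on the French horn in F, so concert pitches are written a perfect fifth up.
B5 becomes F#6
Ab4 becomes Eb5
A#5 becomes E#6
B5 becomes F#6
Fb5 becomes Cb6
Eb4 becomes Bb4

F#6 Eb5 E#6 F#6 Cb6 Bb4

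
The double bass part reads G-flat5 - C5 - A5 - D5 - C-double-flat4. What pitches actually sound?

Gb4 C4 A4 D4 Cbb3

Written C4 on the double bass sounds as C3, a perfect octave lower; apply that shift to every note.
Gb5 becomes Gb4
C5 becomes C4
A5 becomes A4
D5 becomes D4
Cbb4 becomes Cbb3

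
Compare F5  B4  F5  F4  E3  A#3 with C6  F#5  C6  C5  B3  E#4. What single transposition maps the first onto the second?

up a perfect fifth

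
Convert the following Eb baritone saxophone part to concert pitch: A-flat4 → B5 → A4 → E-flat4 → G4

Cb3 D4 C3 Gb2 Bb2

Written C4 on the Eb baritone saxophone sounds as Eb2, a major thirteenth lower; apply that shift to every note.
Ab4 to Cb3
B5 to D4
A4 to C3
Eb4 to Gb2
G4 to Bb2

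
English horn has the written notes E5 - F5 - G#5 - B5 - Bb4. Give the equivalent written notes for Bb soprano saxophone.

First find concert pitch: the English horn sounds a perfect fifth below written, so E5 F5 G#5 B5 Bb4 sounds A4 Bb4 C#5 E5 Eb4.
Then write for Bb soprano saxophone: it sounds a major second below written, so the part must be a major second above concert.
A4 → B4
Bb4 → C5
C#5 → D#5
E5 → F#5
Eb4 → F4

B4 C5 D#5 F#5 F4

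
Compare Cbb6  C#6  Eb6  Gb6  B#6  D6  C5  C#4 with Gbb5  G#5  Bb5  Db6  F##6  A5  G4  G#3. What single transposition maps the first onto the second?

down a perfect fourth

Take the first pair: Cbb6 → Gbb5. C to G spans 4 letter names, so the interval is some kind of fourth.
Gbb5 to Cbb6 is 5 semitones, which makes it a perfect fourth; the second version is lower, so the direction is down.
Checking another pair — C#4 → G#3 — gives the same interval.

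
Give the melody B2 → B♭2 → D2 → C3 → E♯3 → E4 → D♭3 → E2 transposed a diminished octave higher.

B2 -> Bb3
Bb2 -> Bbb3
D2 -> Db3
C3 -> Cb4
E#3 -> E4
E4 -> Eb5
Db3 -> Dbb4
E2 -> Eb3

Bb3 Bbb3 Db3 Cb4 E4 Eb5 Dbb4 Eb3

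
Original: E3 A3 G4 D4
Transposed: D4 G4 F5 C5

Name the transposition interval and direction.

From E3 to D4 is 7 letter names — a seventh of some quality.
E3 to D4 is 10 semitones, which makes it a minor seventh; the second version is higher, so the direction is up.
Checking another pair — D4 → C5 — gives the same interval.

up a minor seventh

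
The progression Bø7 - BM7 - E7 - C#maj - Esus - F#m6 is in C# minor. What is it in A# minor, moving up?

G#ø7 G#M7 C#7 A#maj C#sus D#m6

C# minor up to A# minor is a major sixth; each chord root moves by that interval while the quality stays the same.
Bø7: root B up a major sixth → G#, giving G#ø7.
BM7: root B up a major sixth → G#, giving G#M7.
E7: root E up a major sixth → C#, giving C#7.
C#maj: root C# up a major sixth → A#, giving A#maj.
Esus: root E up a major sixth → C#, giving C#sus.
F#m6: root F# up a major sixth → D#, giving D#m6.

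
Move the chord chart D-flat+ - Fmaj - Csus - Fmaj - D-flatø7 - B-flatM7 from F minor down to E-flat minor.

Cb+ Ebmaj Bbsus Ebmaj Cbø7 AbM7

F minor down to E-flat minor is a major second; each chord root moves by that interval while the quality stays the same.
D-flat+: root D-flat down a major second → Cb, giving Cb+.
Fmaj: root F down a major second → Eb, giving Ebmaj.
Csus: root C down a major second → Bb, giving Bbsus.
Fmaj: root F down a major second → Eb, giving Ebmaj.
D-flatø7: root D-flat down a major second → Cb, giving Cbø7.
B-flatM7: root B-flat down a major second → Ab, giving AbM7.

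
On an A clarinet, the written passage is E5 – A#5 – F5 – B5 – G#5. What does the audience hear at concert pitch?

The A clarinet sounds a minor third below written, so transpose each written note down a minor third.
E5 becomes C#5
A#5 becomes F##5
F5 becomes D5
B5 becomes G#5
G#5 becomes E#5

C#5 F##5 D5 G#5 E#5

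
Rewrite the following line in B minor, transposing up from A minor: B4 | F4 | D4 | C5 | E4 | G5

A minor to B minor up is a major second, so every note moves up by that interval.
B4 to C#5
F4 to G4
D4 to E4
C5 to D5
E4 to F#4
G5 to A5

C#5 G4 E4 D5 F#4 A5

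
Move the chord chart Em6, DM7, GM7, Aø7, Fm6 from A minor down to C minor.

A minor down to C minor is a major sixth; each chord root moves by that interval while the quality stays the same.
Em6: root E down a major sixth → G, giving Gm6.
DM7: root D down a major sixth → F, giving FM7.
GM7: root G down a major sixth → Bb, giving BbM7.
Aø7: root A down a major sixth → C, giving Cø7.
Fm6: root F down a major sixth → Ab, giving Abm6.

Gm6 FM7 BbM7 Cø7 Abm6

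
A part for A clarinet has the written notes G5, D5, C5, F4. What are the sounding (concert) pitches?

E5 B4 A4 D4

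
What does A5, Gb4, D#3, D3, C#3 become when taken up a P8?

A5 → A6
Gb4 → Gb5
D#3 → D#4
D3 → D4
C#3 → C#4

A6 Gb5 D#4 D4 C#4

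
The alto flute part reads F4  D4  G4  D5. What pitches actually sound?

C4 A3 D4 A4

Written C4 on the alto flute sounds as G3, a perfect fourth lower; apply that shift to every note.
F4 gives C4
D4 gives A3
G4 gives D4
D5 gives A4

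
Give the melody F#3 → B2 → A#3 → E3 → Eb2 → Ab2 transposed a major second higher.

F#3 -> G#3
B2 -> C#3
A#3 -> B#3
E3 -> F#3
Eb2 -> F2
Ab2 -> Bb2

G#3 C#3 B#3 F#3 F2 Bb2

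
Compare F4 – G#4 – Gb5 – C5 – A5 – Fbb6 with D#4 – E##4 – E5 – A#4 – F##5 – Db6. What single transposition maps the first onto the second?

Take the first pair: F4 → D#4. F to D spans 3 letter names, so the interval is some kind of third.
D#4 to F4 is 2 semitones, which makes it a diminished third; the second version is lower, so the direction is down.
Checking another pair — Fbb6 → Db6 — gives the same interval.

down a diminished third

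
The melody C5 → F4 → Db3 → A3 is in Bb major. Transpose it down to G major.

A4 D4 Bb2 F#3

Bb major to G major down is a minor third, so every note moves down by that interval.
C5 gives A4
F4 gives D4
Db3 gives Bb2
A3 gives F#3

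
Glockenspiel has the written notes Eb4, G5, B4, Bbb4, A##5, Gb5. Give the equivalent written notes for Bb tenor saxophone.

F7 A8 C#8 Cb8 B##8 Ab8

First find concert pitch: the glockenspiel sounds a perfect fifteenth above written, so Eb4 G5 B4 Bbb4 A##5 Gb5 sounds Eb6 G7 B6 Bbb6 A##7 Gb7.
Then write for Bb tenor saxophone: it sounds a major ninth below written, so the part must be a major ninth above concert.
Eb6 → F7
G7 → A8
B6 → C#8
Bbb6 → Cb8
A##7 → B##8
Gb7 → Ab8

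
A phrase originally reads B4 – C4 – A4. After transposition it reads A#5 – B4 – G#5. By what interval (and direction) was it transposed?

Take the first pair: B4 → A#5. B to A spans 7 letter names, so the interval is some kind of seventh.
B4 to A#5 is 11 semitones, which makes it a major seventh; the second version is higher, so the direction is up.
Checking another pair — A4 → G#5 — gives the same interval.

up a major seventh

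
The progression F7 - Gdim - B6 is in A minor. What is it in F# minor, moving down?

D7 Edim G#6

A minor down to F# minor is a minor third; each chord root moves by that interval while the quality stays the same.
F7: root F down a minor third → D, giving D7.
Gdim: root G down a minor third → E, giving Edim.
B6: root B down a minor third → G#, giving G#6.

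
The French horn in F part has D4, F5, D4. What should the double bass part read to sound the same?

First find concert pitch: the French horn in F sounds a perfect fifth below written, so D4 F5 D4 sounds G3 Bb4 G3.
Then write for double bass: it sounds a perfect octave below written, so the part must be a perfect octave above concert.
G3 → G4
Bb4 → Bb5
G3 → G4

G4 Bb5 G4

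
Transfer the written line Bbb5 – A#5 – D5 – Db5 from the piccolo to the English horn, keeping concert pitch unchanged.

Fb7 E#7 A6 Ab6

First find concert pitch: the piccolo sounds a perfect octave above written, so Bbb5 A#5 D5 Db5 sounds Bbb6 A#6 D6 Db6.
Then write for English horn: it sounds a perfect fifth below written, so the part must be a perfect fifth above concert.
Bbb6 → Fb7
A#6 → E#7
D6 → A6
Db6 → Ab6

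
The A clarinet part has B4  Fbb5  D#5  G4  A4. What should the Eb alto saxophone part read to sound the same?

E#5 Bbb5 G##5 C#5 D#5

First find concert pitch: the A clarinet sounds a minor third below written, so B4 Fbb5 D#5 G4 A4 sounds G#4 Dbb5 B#4 E4 F#4.
Then write for Eb alto saxophone: it sounds a major sixth below written, so the part must be a major sixth above concert.
G#4 → E#5
Dbb5 → Bbb5
B#4 → G##5
E4 → C#5
F#4 → D#5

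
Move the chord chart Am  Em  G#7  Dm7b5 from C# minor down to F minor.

C# minor down to F minor is an augmented fifth; each chord root moves by that interval while the quality stays the same.
Am: root A down an augmented fifth → Db, giving Dbm.
Em: root E down an augmented fifth → Ab, giving Abm.
G#7: root G# down an augmented fifth → C, giving C7.
Dm7b5: root D down an augmented fifth → Gb, giving Gbm7b5.

Dbm Abm C7 Gbm7b5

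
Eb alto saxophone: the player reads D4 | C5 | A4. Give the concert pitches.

F3 Eb4 C4

Written C4 on the Eb alto saxophone sounds as Eb3, a major sixth lower; apply that shift to every note.
D4 becomes F3
C5 becomes Eb4
A4 becomes C4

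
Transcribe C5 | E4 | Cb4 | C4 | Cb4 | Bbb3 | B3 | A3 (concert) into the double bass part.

C6 E5 Cb5 C5 Cb5 Bbb4 B4 A4

The double bass sounds a perfect octave below written, so the written part must be a perfect octave above concert — transpose each note up.
C5 becomes C6
E4 becomes E5
Cb4 becomes Cb5
C4 becomes C5
Cb4 becomes Cb5
Bbb3 becomes Bbb4
B3 becomes B4
A3 becomes A4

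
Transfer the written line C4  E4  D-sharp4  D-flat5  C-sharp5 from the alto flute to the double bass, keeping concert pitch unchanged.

G4 B4 A#4 Ab5 G#5

First find concert pitch: the alto flute sounds a perfect fourth below written, so C4 E4 D-sharp4 D-flat5 C-sharp5 sounds G3 B3 A#3 Ab4 G#4.
Then write for double bass: it sounds a perfect octave below written, so the part must be a perfect octave above concert.
G3 → G4
B3 → B4
A#3 → A#4
Ab4 → Ab5
G#4 → G#5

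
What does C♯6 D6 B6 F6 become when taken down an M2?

B5 C6 A6 Eb6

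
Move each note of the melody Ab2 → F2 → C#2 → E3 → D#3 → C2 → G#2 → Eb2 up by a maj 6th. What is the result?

F3 D3 A#2 C#4 B#3 A2 E#3 C3

A major sixth up from Ab2 gives F3.
F2 up a major sixth is D3.
C#2: a sixth up reaches A, and 9 semitones makes it A#2.
E3: a sixth up reaches C, and 9 semitones makes it C#4.
A major sixth up from D#3 gives B#3.
C2: a sixth up reaches A, and 9 semitones makes it A2.
G#2 up a major sixth is E#3.
Eb2: a sixth up reaches C, and 9 semitones makes it C3.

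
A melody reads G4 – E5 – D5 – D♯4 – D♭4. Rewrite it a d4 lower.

G4 -> D#4
E5 -> B#4
D5 -> A#4
D#4 -> A##3
Db4 -> A3

D#4 B#4 A#4 A##3 A3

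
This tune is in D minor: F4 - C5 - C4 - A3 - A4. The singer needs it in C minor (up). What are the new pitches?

Eb5 Bb5 Bb4 G4 G5

From D up to C is a minor seventh; apply that to each pitch.
F4 to Eb5
C5 to Bb5
C4 to Bb4
A3 to G4
A4 to G5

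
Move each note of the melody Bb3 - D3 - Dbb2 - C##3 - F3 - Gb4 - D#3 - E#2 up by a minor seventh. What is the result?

Ab4 C4 Cbb3 B#3 Eb4 Fb5 C#4 D#3

Bb3: a seventh up reaches A, and 10 semitones makes it Ab4.
A minor seventh up from D3 gives C4.
Dbb2 up a minor seventh is Cbb3.
C##3 up a minor seventh is B#3.
F3 up a minor seventh is Eb4.
Gb4: a seventh up reaches F, and 10 semitones makes it Fb5.
D#3 up a minor seventh is C#4.
E#2 up a minor seventh is D#3.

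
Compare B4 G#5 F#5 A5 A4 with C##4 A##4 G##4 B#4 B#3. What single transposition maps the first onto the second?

down a diminished seventh

From B4 to C##4 is 7 letter names — a seventh of some quality.
C##4 to B4 is 9 semitones, which makes it a diminished seventh; the second version is lower, so the direction is down.
Checking another pair — A4 → B#3 — gives the same interval.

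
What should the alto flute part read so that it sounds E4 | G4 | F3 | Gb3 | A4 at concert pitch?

A4 C5 Bb3 Cb4 D5

The alto flute sounds a perfect fourth below written, so the written part must be a perfect fourth above concert — transpose each note up.
E4 → A4
G4 → C5
F3 → Bb3
Gb3 → Cb4
A4 → D5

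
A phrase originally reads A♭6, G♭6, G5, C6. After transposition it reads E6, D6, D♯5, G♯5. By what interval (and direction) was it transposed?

Take the first pair: Ab6 → E6. A to E spans 4 letter names, so the interval is some kind of fourth.
E6 to Ab6 is 4 semitones, which makes it a diminished fourth; the second version is lower, so the direction is down.
Checking another pair — C6 → G#5 — gives the same interval.

down a diminished fourth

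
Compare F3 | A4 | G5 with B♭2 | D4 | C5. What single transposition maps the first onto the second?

down a perfect fifth

From F3 to Bb2 is 5 letter names — a fifth of some quality.
Bb2 to F3 is 7 semitones, which makes it a perfect fifth; the second version is lower, so the direction is down.
Checking another pair — G5 → C5 — gives the same interval.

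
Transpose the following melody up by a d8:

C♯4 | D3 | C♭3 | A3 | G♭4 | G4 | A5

C#4: an octave up reaches C, and 11 semitones makes it C5.
D3: an octave up reaches D, and 11 semitones makes it Db4.
Cb3: an octave up reaches C, and 11 semitones makes it Cbb4.
A diminished octave up from A3 gives Ab4.
Gb4: an octave up reaches G, and 11 semitones makes it Gbb5.
G4 up a diminished octave is Gb5.
A diminished octave up from A5 gives Ab6.

C5 Db4 Cbb4 Ab4 Gbb5 Gb5 Ab6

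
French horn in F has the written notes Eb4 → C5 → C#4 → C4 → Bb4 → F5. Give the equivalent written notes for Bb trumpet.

First find concert pitch: the French horn in F sounds a perfect fifth below written, so Eb4 C5 C#4 C4 Bb4 F5 sounds Ab3 F4 F#3 F3 Eb4 Bb4.
Then write for Bb trumpet: it sounds a major second below written, so the part must be a major second above concert.
Ab3 → Bb3
F4 → G4
F#3 → G#3
F3 → G3
Eb4 → F4
Bb4 → C5

Bb3 G4 G#3 G3 F4 C5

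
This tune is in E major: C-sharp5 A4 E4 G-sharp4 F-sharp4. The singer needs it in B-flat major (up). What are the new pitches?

G5 Eb5 Bb4 D5 C5

From E up to B-flat is a diminished fifth; apply that to each pitch.
C#5 gives G5
A4 gives Eb5
E4 gives Bb4
G#4 gives D5
F#4 gives C5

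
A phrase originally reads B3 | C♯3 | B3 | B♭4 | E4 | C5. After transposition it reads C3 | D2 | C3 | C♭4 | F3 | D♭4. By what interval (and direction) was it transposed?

From B3 to C3 is 7 letter names — a seventh of some quality.
C3 to B3 is 11 semitones, which makes it a major seventh; the second version is lower, so the direction is down.
Checking another pair — C5 → Db4 — gives the same interval.

down a major seventh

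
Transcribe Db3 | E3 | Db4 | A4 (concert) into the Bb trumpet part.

The Bb trumpet sounds a major second below written, so the written part must be a major second above concert — transpose each note up.
Db3 → Eb3
E3 → F#3
Db4 → Eb4
A4 → B4

Eb3 F#3 Eb4 B4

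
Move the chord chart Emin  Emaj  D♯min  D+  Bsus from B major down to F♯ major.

Bmin Bmaj A#min A+ F#sus

B major down to F♯ major is a perfect fourth; each chord root moves by that interval while the quality stays the same.
Emin: root E down a perfect fourth → B, giving Bmin.
Emaj: root E down a perfect fourth → B, giving Bmaj.
D♯min: root D♯ down a perfect fourth → A#, giving A#min.
D+: root D down a perfect fourth → A, giving A+.
Bsus: root B down a perfect fourth → F#, giving F#sus.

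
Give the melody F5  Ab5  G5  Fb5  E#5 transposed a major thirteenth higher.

D7 F7 E7 Db7 C##7

F5 to D7
Ab5 to F7
G5 to E7
Fb5 to Db7
E#5 to C##7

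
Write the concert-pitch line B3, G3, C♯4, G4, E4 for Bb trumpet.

C#4 A3 D#4 A4 F#4

Written C4 sounds as Bb3 on the Bb trumpet, so concert pitches are written a major second up.
B3 to C#4
G3 to A3
C#4 to D#4
G4 to A4
E4 to F#4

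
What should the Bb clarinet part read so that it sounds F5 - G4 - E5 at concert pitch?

G5 A4 F#5

The Bb clarinet sounds a major second below written, so the written part must be a major second above concert — transpose each note up.
F5 -> G5
G4 -> A4
E5 -> F#5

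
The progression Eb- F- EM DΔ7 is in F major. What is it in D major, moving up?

C- D- C#M BΔ7

F major up to D major is a major sixth; each chord root moves by that interval while the quality stays the same.
Eb-: root Eb up a major sixth → C, giving C-.
F-: root F up a major sixth → D, giving D-.
EM: root E up a major sixth → C#, giving C#M.
DΔ7: root D up a major sixth → B, giving BΔ7.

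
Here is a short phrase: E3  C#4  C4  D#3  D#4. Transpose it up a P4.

E3 up a perfect fourth is A3.
C#4: a fourth up reaches F, and 5 semitones makes it F#4.
A perfect fourth up from C4 gives F4.
A perfect fourth up from D#3 gives G#3.
A perfect fourth up from D#4 gives G#4.

A3 F#4 F4 G#3 G#4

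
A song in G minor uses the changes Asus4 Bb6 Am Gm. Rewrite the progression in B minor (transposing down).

C#sus4 D6 C#m Bm

G minor down to B minor is a minor sixth; each chord root moves by that interval while the quality stays the same.
Asus4: root A down a minor sixth → C#, giving C#sus4.
Bb6: root Bb down a minor sixth → D, giving D6.
Am: root A down a minor sixth → C#, giving C#m.
Gm: root G down a minor sixth → B, giving Bm.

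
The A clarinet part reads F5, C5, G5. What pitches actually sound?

Written C4 on the A clarinet sounds as A3, a minor third lower; apply that shift to every note.
F5 to D5
C5 to A4
G5 to E5

D5 A4 E5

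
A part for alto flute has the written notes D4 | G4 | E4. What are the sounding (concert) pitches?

A3 D4 B3

The alto flute sounds a perfect fourth below written, so transpose each written note down a perfect fourth.
D4 gives A3
G4 gives D4
E4 gives B3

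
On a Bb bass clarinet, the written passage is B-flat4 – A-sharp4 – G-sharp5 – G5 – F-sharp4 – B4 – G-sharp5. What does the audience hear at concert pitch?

Written C4 on the Bb bass clarinet sounds as Bb2, a major ninth lower; apply that shift to every note.
Bb4 gives Ab3
A#4 gives G#3
G#5 gives F#4
G5 gives F4
F#4 gives E3
B4 gives A3
G#5 gives F#4

Ab3 G#3 F#4 F4 E3 A3 F#4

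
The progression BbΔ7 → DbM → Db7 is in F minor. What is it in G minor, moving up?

F minor up to G minor is a major second; each chord root moves by that interval while the quality stays the same.
BbΔ7: root Bb up a major second → C, giving CΔ7.
DbM: root Db up a major second → Eb, giving EbM.
Db7: root Db up a major second → Eb, giving Eb7.

CΔ7 EbM Eb7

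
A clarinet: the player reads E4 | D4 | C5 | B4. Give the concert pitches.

C#4 B3 A4 G#4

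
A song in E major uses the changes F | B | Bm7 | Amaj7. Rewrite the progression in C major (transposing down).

Db G Gm7 Fmaj7

E major down to C major is a major third; each chord root moves by that interval while the quality stays the same.
F: root F down a major third → Db, giving Db.
B: root B down a major third → G, giving G.
Bm7: root B down a major third → G, giving Gm7.
Amaj7: root A down a major third → F, giving Fmaj7.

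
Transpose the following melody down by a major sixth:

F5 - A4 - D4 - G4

F5: a sixth down reaches A, and 9 semitones makes it Ab4.
A major sixth down from A4 gives C4.
D4 down a major sixth is F3.
G4 down a major sixth is Bb3.

Ab4 C4 F3 Bb3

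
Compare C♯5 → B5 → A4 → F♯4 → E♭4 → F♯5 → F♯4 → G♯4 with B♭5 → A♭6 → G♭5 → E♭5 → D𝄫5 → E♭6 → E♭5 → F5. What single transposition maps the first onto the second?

up a diminished seventh

From C#5 to Bb5 is 7 letter names — a seventh of some quality.
C#5 to Bb5 is 9 semitones, which makes it a diminished seventh; the second version is higher, so the direction is up.
Checking another pair — G#4 → F5 — gives the same interval.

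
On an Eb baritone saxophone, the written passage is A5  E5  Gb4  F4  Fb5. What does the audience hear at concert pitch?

C4 G3 Bbb2 Ab2 Abb3

Written C4 on the Eb baritone saxophone sounds as Eb2, a major thirteenth lower; apply that shift to every note.
A5 -> C4
E5 -> G3
Gb4 -> Bbb2
F4 -> Ab2
Fb5 -> Abb3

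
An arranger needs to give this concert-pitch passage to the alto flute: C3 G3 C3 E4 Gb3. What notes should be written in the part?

F3 C4 F3 A4 Cb4

Written C4 sounds as G3 on the alto flute, so concert pitches are written a perfect fourth up.
C3 to F3
G3 to C4
C3 to F3
E4 to A4
Gb3 to Cb4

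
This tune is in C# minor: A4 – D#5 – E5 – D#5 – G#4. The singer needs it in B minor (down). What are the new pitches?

C# minor to B minor down is a major second, so every note moves down by that interval.
A4 -> G4
D#5 -> C#5
E5 -> D5
D#5 -> C#5
G#4 -> F#4

G4 C#5 D5 C#5 F#4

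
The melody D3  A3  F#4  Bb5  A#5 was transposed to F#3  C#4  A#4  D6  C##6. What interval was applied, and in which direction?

up a major third

From D3 to F#3 is 3 letter names — a third of some quality.
D3 to F#3 is 4 semitones, which makes it a major third; the second version is higher, so the direction is up.
Checking another pair — A#5 → C##6 — gives the same interval.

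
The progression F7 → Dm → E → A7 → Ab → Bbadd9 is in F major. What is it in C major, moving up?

F major up to C major is a perfect fifth; each chord root moves by that interval while the quality stays the same.
F7: root F up a perfect fifth → C, giving C7.
Dm: root D up a perfect fifth → A, giving Am.
E: root E up a perfect fifth → B, giving B.
A7: root A up a perfect fifth → E, giving E7.
Ab: root Ab up a perfect fifth → Eb, giving Eb.
Bbadd9: root Bb up a perfect fifth → F, giving Fadd9.

C7 Am B E7 Eb Fadd9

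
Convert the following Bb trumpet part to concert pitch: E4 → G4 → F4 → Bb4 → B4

D4 F4 Eb4 Ab4 A4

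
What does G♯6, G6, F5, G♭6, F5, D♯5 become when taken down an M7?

G#6 gives A5
G6 gives Ab5
F5 gives Gb4
Gb6 gives Abb5
F5 gives Gb4
D#5 gives E4

A5 Ab5 Gb4 Abb5 Gb4 E4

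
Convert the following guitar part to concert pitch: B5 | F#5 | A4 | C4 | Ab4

B4 F#4 A3 C3 Ab3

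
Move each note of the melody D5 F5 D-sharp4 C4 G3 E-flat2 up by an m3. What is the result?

A minor third up from D5 gives F5.
F5 up a minor third is Ab5.
A minor third up from D#4 gives F#4.
A minor third up from C4 gives Eb4.
G3 up a minor third is Bb3.
A minor third up from Eb2 gives Gb2.

F5 Ab5 F#4 Eb4 Bb3 Gb2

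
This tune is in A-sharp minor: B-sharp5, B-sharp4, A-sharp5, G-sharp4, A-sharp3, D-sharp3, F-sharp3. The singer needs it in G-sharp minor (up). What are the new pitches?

A-sharp minor to G-sharp minor up is a minor seventh, so every note moves up by that interval.
B#5 gives A#6
B#4 gives A#5
A#5 gives G#6
G#4 gives F#5
A#3 gives G#4
D#3 gives C#4
F#3 gives E4

A#6 A#5 G#6 F#5 G#4 C#4 E4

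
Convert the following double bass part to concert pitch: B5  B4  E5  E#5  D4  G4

Written C4 on the double bass sounds as C3, a perfect octave lower; apply that shift to every note.
B5 → B4
B4 → B3
E5 → E4
E#5 → E#4
D4 → D3
G4 → G3

B4 B3 E4 E#4 D3 G3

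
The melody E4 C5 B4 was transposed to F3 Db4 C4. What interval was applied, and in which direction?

down a major seventh

Take the first pair: E4 → F3. E to F spans 7 letter names, so the interval is some kind of seventh.
F3 to E4 is 11 semitones, which makes it a major seventh; the second version is lower, so the direction is down.
Checking another pair — B4 → C4 — gives the same interval.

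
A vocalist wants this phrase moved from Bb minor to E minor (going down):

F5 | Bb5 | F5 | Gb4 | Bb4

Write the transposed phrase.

From Bb down to E is a diminished fifth; apply that to each pitch.
F5 gives B4
Bb5 gives E5
F5 gives B4
Gb4 gives C4
Bb4 gives E4

B4 E5 B4 C4 E4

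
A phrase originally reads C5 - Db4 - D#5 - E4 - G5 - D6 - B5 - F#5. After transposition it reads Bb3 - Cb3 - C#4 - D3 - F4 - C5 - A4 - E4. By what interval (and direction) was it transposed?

down a major ninth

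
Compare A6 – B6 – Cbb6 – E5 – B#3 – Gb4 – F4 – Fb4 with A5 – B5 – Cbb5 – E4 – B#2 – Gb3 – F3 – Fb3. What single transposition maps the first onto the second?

Take the first pair: A6 → A5. A to A spans 8 letter names, so the interval is some kind of octave.
A5 to A6 is 12 semitones, which makes it a perfect octave; the second version is lower, so the direction is down.
Checking another pair — Fb4 → Fb3 — gives the same interval.

down a perfect octave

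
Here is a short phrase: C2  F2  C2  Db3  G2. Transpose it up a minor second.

Db2 Gb2 Db2 Ebb3 Ab2

C2 -> Db2
F2 -> Gb2
C2 -> Db2
Db3 -> Ebb3
G2 -> Ab2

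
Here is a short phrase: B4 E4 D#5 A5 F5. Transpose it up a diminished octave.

Bb5 Eb5 D6 Ab6 Fb6

B4: an octave up reaches B, and 11 semitones makes it Bb5.
E4 up a diminished octave is Eb5.
A diminished octave up from D#5 gives D6.
A diminished octave up from A5 gives Ab6.
F5 up a diminished octave is Fb6.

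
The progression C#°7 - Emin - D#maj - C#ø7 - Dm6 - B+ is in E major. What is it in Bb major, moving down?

G°7 Bbmin Amaj Gø7 Abm6 F+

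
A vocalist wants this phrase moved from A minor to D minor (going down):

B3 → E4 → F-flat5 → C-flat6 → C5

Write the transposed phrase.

A minor to D minor down is a perfect fifth, so every note moves down by that interval.
B3 becomes E3
E4 becomes A3
Fb5 becomes Bbb4
Cb6 becomes Fb5
C5 becomes F4

E3 A3 Bbb4 Fb5 F4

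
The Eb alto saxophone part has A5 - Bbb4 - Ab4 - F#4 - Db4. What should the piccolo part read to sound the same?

First find concert pitch: the Eb alto saxophone sounds a major sixth below written, so A5 Bbb4 Ab4 F#4 Db4 sounds C5 Dbb4 Cb4 A3 Fb3.
Then write for piccolo: it sounds a perfect octave above written, so the part must be a perfect octave below concert.
C5 → C4
Dbb4 → Dbb3
Cb4 → Cb3
A3 → A2
Fb3 → Fb2

C4 Dbb3 Cb3 A2 Fb2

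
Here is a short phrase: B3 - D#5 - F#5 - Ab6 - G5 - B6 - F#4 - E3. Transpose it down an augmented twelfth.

Eb2 G3 Bb3 Dbb5 Cb4 Eb5 Bb2 Ab1

B3: a twelfth down reaches E, and 20 semitones makes it Eb2.
An augmented twelfth down from D#5 gives G3.
An augmented twelfth down from F#5 gives Bb3.
Ab6: a twelfth down reaches D, and 20 semitones makes it Dbb5.
An augmented twelfth down from G5 gives Cb4.
B6 down an augmented twelfth is Eb5.
An augmented twelfth down from F#4 gives Bb2.
E3: a twelfth down reaches A, and 20 semitones makes it Ab1.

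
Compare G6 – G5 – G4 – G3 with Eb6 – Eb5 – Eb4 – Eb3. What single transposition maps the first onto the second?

down a major third

From G6 to Eb6 is 3 letter names — a third of some quality.
Eb6 to G6 is 4 semitones, which makes it a major third; the second version is lower, so the direction is down.
Checking another pair — G3 → Eb3 — gives the same interval.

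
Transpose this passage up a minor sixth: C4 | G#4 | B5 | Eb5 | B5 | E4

C4 up a minor sixth is Ab4.
G#4: a sixth up reaches E, and 8 semitones makes it E5.
B5 up a minor sixth is G6.
A minor sixth up from Eb5 gives Cb6.
B5 up a minor sixth is G6.
E4 up a minor sixth is C5.

Ab4 E5 G6 Cb6 G6 C5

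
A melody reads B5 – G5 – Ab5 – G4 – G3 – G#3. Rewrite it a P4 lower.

B5 -> F#5
G5 -> D5
Ab5 -> Eb5
G4 -> D4
G3 -> D3
G#3 -> D#3

F#5 D5 Eb5 D4 D3 D#3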